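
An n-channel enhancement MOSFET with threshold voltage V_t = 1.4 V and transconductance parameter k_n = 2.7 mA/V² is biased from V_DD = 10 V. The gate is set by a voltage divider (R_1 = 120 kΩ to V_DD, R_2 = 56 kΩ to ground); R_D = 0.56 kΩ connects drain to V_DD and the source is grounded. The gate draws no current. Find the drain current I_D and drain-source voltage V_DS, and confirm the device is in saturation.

I_D ≈ 4.3 mA, V_DS ≈ 7.6 V

V_G = V_DD·R_2/(R_1+R_2) = 10×56/176 = 3.18 V. With the source grounded, V_GS = V_G = 3.18 V.
Assume saturation: I_D = (k_n/2)(V_GS − V_t)² = (2.7/2)×(3.18 − 1.4)² = 1.35×1.78² = 4.29 mA.
V_DS = V_DD − I_D·R_D = 10 − 4.29×0.56 = 7.6 V.
Saturation requires V_DS ≥ V_GS − V_t = 1.78 V; 7.6 ≥ 1.78 ✓.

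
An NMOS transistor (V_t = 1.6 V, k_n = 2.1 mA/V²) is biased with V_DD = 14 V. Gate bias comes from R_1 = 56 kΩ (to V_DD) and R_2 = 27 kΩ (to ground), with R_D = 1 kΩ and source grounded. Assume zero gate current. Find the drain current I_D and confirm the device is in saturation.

I_D ≈ 9.2 mA

V_G = V_DD·R_2/(R_1+R_2) = 14×27/83 = 4.55 V. With the source grounded, V_GS = V_G = 4.55 V.
Assume saturation: I_D = (k_n/2)(V_GS − V_t)² = (2.1/2)×(4.55 − 1.6)² = 1.05×2.95² = 9.16 mA.
V_DS = V_DD − I_D·R_D = 14 − 9.16×1 = 4.84 V.
Saturation requires V_DS ≥ V_GS − V_t = 2.95 V; 4.84 ≥ 2.95 ✓.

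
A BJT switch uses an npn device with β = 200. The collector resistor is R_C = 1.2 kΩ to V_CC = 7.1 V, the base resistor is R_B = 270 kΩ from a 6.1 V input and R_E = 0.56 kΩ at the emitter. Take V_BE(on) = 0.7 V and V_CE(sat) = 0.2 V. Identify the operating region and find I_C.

Assume active. Base-emitter loop: I_B = (V_BB − V_BE)/(R_B + (β+1)R_E) = (6.1 − 0.7)/(270 + 201×0.56) = 0.0141 mA.
I_C = β·I_B = 200×0.0141 = 2.82 mA.
V_CE = V_CC − I_C·R_C − I_E·R_E = 7.1 − 2.82×1.2 − 2.84×0.56 = 2.12 V > V_CE(sat), so the active-region assumption holds.

active; I_C ≈ 2.8 mA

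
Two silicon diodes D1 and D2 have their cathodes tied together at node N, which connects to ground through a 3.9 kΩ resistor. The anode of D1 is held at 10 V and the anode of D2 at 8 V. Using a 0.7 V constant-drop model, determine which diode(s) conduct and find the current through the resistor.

Only D1 conducts; I_R ≈ 2.4 mA

Assume both conduct. Then node N would need to be at both 10−0.7 = 9.3 V and 8−0.7 = 7.3 V, which is impossible.
Assume only D1 conducts: V_N = 10 − 0.7 = 9.3 V, so I_R = 9.3/3.9 = 2.38 mA.
Check D2: its anode-to-cathode voltage is 8 − 9.3 = -1.3 V < 0.7 V, so it is off. The assumption is consistent.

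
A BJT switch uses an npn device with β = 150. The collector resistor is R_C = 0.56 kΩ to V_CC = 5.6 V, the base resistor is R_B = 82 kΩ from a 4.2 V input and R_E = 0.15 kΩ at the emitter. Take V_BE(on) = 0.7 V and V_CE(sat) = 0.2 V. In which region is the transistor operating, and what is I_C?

Assume active. Base-emitter loop: I_B = (V_BB − V_BE)/(R_B + (β+1)R_E) = (4.2 − 0.7)/(82 + 151×0.15) = 0.0334 mA.
I_C = β·I_B = 150×0.0334 = 5.02 mA.
V_CE = V_CC − I_C·R_C − I_E·R_E = 5.6 − 5.02×0.56 − 5.05×0.15 = 2.03 V > V_CE(sat), so the active-region assumption holds.

active; I_C ≈ 5 mA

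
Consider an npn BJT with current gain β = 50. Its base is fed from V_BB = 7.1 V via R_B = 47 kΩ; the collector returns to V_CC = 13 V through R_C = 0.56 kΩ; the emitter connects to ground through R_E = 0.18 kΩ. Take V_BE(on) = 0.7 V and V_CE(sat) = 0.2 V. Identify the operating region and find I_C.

active; I_C ≈ 5.7 mA

Assume active. Base-emitter loop: I_B = (V_BB − V_BE)/(R_B + (β+1)R_E) = (7.1 − 0.7)/(47 + 51×0.18) = 0.114 mA.
I_C = β·I_B = 50×0.114 = 5.7 mA.
V_CE = V_CC − I_C·R_C − I_E·R_E = 13 − 5.7×0.56 − 5.81×0.18 = 8.76 V > V_CE(sat), so the active-region assumption holds.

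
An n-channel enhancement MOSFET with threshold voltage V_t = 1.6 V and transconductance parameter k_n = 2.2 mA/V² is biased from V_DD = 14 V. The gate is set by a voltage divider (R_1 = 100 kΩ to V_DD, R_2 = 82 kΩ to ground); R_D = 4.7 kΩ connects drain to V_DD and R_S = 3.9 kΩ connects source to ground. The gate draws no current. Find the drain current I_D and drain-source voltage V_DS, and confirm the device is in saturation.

V_G = V_DD·R_2/(R_1+R_2) = 14×82/182 = 6.31 V.
Assume saturation: I_D = (k_n/2)(V_GS − V_t)² with V_GS = V_G − I_D·R_S = 6.31 − 3.9·I_D.
Substituting gives 16.7·I_D² − 41.4·I_D + 24.4 = 0, with roots I_D = 0.967 or 1.51 mA.
The root I_D = 1.51 mA gives V_GS = 0.429 V ≤ V_t, so take I_D = 0.967 mA.
Then V_GS = 2.54 V and V_DS = V_DD − I_D(R_D+R_S) = 14 − 0.967×8.6 = 5.69 V.
Saturation requires V_DS ≥ V_GS − V_t = 0.937 V; 5.69 ≥ 0.937 ✓.

I_D ≈ 0.97 mA, V_DS ≈ 5.7 V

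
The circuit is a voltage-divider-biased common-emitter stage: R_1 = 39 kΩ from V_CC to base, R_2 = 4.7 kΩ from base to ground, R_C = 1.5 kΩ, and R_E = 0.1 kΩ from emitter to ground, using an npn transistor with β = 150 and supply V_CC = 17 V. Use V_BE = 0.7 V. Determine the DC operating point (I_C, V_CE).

Thevenize the base divider: V_Th = V_CC·R_2/(R_1+R_2) = 17×4.7/43.7 = 1.83 V, R_Th = R_1‖R_2 = 4.19 kΩ.
Base-emitter loop: V_Th = I_B·R_Th + V_BE + (β+1)I_B·R_E, so I_B = (1.83 − 0.7) / (4.19 + 151×0.1) = 0.0585 mA.
I_C = β·I_B = 150×0.0585 = 8.77 mA, and I_E = (β+1)I_B = 8.83 mA.
V_CE = V_CC − I_C·R_C − I_E·R_E = 17 − 8.77×1.5 − 8.83×0.1 = 2.96 V.
V_CE = 2.96 V > 0.2 V confirms active-region operation.

I_C ≈ 8.8 mA, V_CE ≈ 3 V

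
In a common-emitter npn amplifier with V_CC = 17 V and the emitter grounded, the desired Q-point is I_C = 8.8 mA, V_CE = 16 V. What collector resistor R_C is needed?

Collector loop: V_CC = I_C·R_C + V_CE.
R_C = (V_CC − V_CE)/I_C = (17 − 16)/8.8 = 0.114 kΩ.

R_C ≈ 0.11 kΩ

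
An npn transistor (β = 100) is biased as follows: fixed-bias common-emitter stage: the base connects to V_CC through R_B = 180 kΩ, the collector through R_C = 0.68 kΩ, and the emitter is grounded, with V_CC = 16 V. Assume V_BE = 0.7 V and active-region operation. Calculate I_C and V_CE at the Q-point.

I_C ≈ 8.5 mA, V_CE ≈ 10 V

Base loop: V_CC = I_B·R_B + V_BE, so I_B = (16 − 0.7)/180 kΩ = 0.085 mA.
In the active region I_C = β·I_B = 100 × 0.085 = 8.5 mA.
Collector loop: V_CE = V_CC − I_C·R_C = 16 − 8.5×0.68 = 10.2 V.
Since V_CE = 10.2 V > V_CE(sat) ≈ 0.2 V, the transistor is in the active region as assumed.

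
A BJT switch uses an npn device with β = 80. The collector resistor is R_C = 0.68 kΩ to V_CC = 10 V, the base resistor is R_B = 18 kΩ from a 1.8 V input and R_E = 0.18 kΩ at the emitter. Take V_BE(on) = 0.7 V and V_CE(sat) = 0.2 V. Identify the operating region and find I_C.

Assume active. Base-emitter loop: I_B = (V_BB − V_BE)/(R_B + (β+1)R_E) = (1.8 − 0.7)/(18 + 81×0.18) = 0.0338 mA.
I_C = β·I_B = 80×0.0338 = 2.7 mA.
V_CE = V_CC − I_C·R_C − I_E·R_E = 10 − 2.7×0.68 − 2.73×0.18 = 7.67 V > V_CE(sat), so the active-region assumption holds.

active; I_C ≈ 2.7 mA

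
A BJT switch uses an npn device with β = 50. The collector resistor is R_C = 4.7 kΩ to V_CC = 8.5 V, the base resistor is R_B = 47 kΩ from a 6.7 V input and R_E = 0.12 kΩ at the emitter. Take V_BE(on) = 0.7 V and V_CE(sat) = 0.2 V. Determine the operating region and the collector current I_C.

saturation; I_C ≈ 1.7 mA

Assume active: I_B = (6.7 − 0.7)/(47 + 51×0.12) = 0.113 mA, I_C = β·I_B = 5.65 mA.
Then V_CE = 8.5 − 5.65×4.7 − 5.76×0.12 = -18.7 V < 0.2 V — the active assumption fails.
Re-solve with V_CE = 0.2 V. KCL at the emitter: V_E/R_E = (V_BB−0.7−V_E)/R_B + (V_CC−0.2−V_E)/R_C, giving V_E = 0.221 V.
I_C = (V_CC − 0.2 − V_E)/R_C = (8.3 − 0.221)/4.7 = 1.72 mA.
Check: I_B = (6 − 0.221)/47 = 0.123 mA, and β·I_B = 6.15 mA > I_C, confirming saturation.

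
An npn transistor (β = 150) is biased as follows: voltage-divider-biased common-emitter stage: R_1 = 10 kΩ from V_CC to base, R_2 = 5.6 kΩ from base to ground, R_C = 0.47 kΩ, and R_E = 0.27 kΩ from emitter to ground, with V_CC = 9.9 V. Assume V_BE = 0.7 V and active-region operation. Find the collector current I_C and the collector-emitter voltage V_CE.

I_C ≈ 9.7 mA, V_CE ≈ 2.7 V

Thevenize the base divider: V_Th = V_CC·R_2/(R_1+R_2) = 9.9×5.6/15.6 = 3.55 V, R_Th = R_1‖R_2 = 3.59 kΩ.
Base-emitter loop: V_Th = I_B·R_Th + V_BE + (β+1)I_B·R_E, so I_B = (3.55 − 0.7) / (3.59 + 151×0.27) = 0.0643 mA.
I_C = β·I_B = 150×0.0643 = 9.65 mA, and I_E = (β+1)I_B = 9.71 mA.
V_CE = V_CC − I_C·R_C − I_E·R_E = 9.9 − 9.65×0.47 − 9.71×0.27 = 2.74 V.
V_CE = 2.74 V > 0.2 V confirms active-region operation.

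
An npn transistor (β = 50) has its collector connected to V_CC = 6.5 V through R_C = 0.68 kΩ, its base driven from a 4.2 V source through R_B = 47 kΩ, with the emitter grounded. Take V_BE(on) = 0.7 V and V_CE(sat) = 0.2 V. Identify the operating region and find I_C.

active; I_C ≈ 3.7 mA

Assume active. Base-emitter loop: I_B = (V_BB − V_BE)/R_B = (4.2 − 0.7)/47 = 0.0745 mA.
I_C = β·I_B = 50×0.0745 = 3.72 mA.
V_CE = V_CC − I_C·R_C = 6.5 − 3.72×0.68 = 3.97 V > V_CE(sat), so the active-region assumption holds.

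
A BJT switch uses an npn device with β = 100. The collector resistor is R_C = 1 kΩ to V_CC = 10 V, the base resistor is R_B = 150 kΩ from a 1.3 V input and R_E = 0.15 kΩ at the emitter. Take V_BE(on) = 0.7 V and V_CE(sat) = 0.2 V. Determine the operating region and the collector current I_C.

active; I_C ≈ 0.36 mA

Assume active. Base-emitter loop: I_B = (V_BB − V_BE)/(R_B + (β+1)R_E) = (1.3 − 0.7)/(150 + 101×0.15) = 0.00363 mA.
I_C = β·I_B = 100×0.00363 = 0.363 mA.
V_CE = V_CC − I_C·R_C − I_E·R_E = 10 − 0.363×1 − 0.367×0.15 = 9.58 V > V_CE(sat), so the active-region assumption holds.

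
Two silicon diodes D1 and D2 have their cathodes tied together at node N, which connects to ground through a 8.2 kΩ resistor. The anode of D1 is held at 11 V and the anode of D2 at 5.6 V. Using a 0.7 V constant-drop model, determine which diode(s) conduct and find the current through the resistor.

Assume both conduct. Then node N would need to be at both 11−0.7 = 10.3 V and 5.6−0.7 = 4.9 V, which is impossible.
Assume only D1 conducts: V_N = 11 − 0.7 = 10.3 V, so I_R = 10.3/8.2 = 1.26 mA.
Check D2: its anode-to-cathode voltage is 5.6 − 10.3 = -4.7 V < 0.7 V, so it is off. The assumption is consistent.

Only D1 conducts; I_R ≈ 1.3 mA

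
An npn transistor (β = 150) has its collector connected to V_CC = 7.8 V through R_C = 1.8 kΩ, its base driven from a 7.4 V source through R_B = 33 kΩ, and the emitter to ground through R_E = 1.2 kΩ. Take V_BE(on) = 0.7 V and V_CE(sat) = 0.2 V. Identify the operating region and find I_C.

saturation; I_C ≈ 2.5 mA

Assume active: I_B = (7.4 − 0.7)/(33 + 151×1.2) = 0.0313 mA, I_C = β·I_B = 4.69 mA.
Then V_CE = 7.8 − 4.69×1.8 − 4.72×1.2 = -6.31 V < 0.2 V — the active assumption fails.
Re-solve with V_CE = 0.2 V. KCL at the emitter: V_E/R_E = (V_BB−0.7−V_E)/R_B + (V_CC−0.2−V_E)/R_C, giving V_E = 3.12 V.
I_C = (V_CC − 0.2 − V_E)/R_C = (7.6 − 3.12)/1.8 = 2.49 mA.
Check: I_B = (6.7 − 3.12)/33 = 0.109 mA, and β·I_B = 16.3 mA > I_C, confirming saturation.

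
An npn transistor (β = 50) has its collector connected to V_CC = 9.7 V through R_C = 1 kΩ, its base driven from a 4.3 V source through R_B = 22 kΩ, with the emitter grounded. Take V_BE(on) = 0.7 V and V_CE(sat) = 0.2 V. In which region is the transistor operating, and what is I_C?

active; I_C ≈ 8.2 mA

Assume active. Base-emitter loop: I_B = (V_BB − V_BE)/R_B = (4.3 − 0.7)/22 = 0.164 mA.
I_C = β·I_B = 50×0.164 = 8.18 mA.
V_CE = V_CC − I_C·R_C = 9.7 − 8.18×1 = 1.52 V > V_CE(sat), so the active-region assumption holds.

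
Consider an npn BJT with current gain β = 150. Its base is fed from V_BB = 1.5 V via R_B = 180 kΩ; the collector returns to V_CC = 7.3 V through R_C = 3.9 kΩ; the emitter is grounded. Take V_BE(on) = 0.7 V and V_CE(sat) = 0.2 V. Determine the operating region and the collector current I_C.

Assume active. Base-emitter loop: I_B = (V_BB − V_BE)/R_B = (1.5 − 0.7)/180 = 0.00444 mA.
I_C = β·I_B = 150×0.00444 = 0.667 mA.
V_CE = V_CC − I_C·R_C = 7.3 − 0.667×3.9 = 4.7 V > V_CE(sat), so the active-region assumption holds.

active; I_C ≈ 0.67 mA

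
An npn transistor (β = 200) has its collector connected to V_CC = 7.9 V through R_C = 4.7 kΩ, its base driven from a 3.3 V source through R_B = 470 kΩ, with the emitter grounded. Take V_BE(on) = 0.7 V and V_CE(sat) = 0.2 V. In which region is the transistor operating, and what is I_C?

Assume active. Base-emitter loop: I_B = (V_BB − V_BE)/R_B = (3.3 − 0.7)/470 = 0.00553 mA.
I_C = β·I_B = 200×0.00553 = 1.11 mA.
V_CE = V_CC − I_C·R_C = 7.9 − 1.11×4.7 = 2.7 V > V_CE(sat), so the active-region assumption holds.

active; I_C ≈ 1.1 mA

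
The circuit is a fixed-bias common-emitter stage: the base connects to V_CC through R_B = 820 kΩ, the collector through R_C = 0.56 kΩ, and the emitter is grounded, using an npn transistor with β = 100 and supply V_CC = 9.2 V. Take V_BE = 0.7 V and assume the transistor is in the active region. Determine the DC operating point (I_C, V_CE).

I_C ≈ 1 mA, V_CE ≈ 8.6 V

Base loop: V_CC = I_B·R_B + V_BE, so I_B = (9.2 − 0.7)/820 kΩ = 0.0104 mA.
In the active region I_C = β·I_B = 100 × 0.0104 = 1.04 mA.
Collector loop: V_CE = V_CC − I_C·R_C = 9.2 − 1.04×0.56 = 8.62 V.
Since V_CE = 8.62 V > V_CE(sat) ≈ 0.2 V, the transistor is in the active region as assumed.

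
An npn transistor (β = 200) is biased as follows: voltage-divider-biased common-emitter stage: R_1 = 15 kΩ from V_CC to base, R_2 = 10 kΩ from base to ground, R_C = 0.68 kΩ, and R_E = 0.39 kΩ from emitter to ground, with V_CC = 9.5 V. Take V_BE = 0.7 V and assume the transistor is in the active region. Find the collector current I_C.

Thevenize the base divider: V_Th = V_CC·R_2/(R_1+R_2) = 9.5×10/25 = 3.8 V, R_Th = R_1‖R_2 = 6 kΩ.
Base-emitter loop: V_Th = I_B·R_Th + V_BE + (β+1)I_B·R_E, so I_B = (3.8 − 0.7) / (6 + 201×0.39) = 0.0367 mA.
I_C = β·I_B = 200×0.0367 = 7.35 mA, and I_E = (β+1)I_B = 7.38 mA.
V_CE = V_CC − I_C·R_C − I_E·R_E = 9.5 − 7.35×0.68 − 7.38×0.39 = 1.62 V.
V_CE = 1.62 V > 0.2 V confirms active-region operation.

I_C ≈ 7.3 mA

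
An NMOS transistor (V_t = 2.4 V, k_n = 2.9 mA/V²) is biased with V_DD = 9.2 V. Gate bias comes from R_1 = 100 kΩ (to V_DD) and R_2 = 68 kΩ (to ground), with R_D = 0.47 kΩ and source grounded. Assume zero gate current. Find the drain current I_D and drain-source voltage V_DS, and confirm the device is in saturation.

V_G = V_DD·R_2/(R_1+R_2) = 9.2×68/168 = 3.72 V. With the source grounded, V_GS = V_G = 3.72 V.
Assume saturation: I_D = (k_n/2)(V_GS − V_t)² = (2.9/2)×(3.72 − 2.4)² = 1.45×1.32² = 2.54 mA.
V_DS = V_DD − I_D·R_D = 9.2 − 2.54×0.47 = 8.01 V.
Saturation requires V_DS ≥ V_GS − V_t = 1.32 V; 8.01 ≥ 1.32 ✓.

I_D ≈ 2.5 mA, V_DS ≈ 8 V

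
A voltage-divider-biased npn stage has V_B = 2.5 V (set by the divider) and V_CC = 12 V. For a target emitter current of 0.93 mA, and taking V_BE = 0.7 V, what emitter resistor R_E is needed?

R_E ≈ 1.9 kΩ

V_E = V_B − V_BE = 2.5 − 0.7 = 1.8 V.
R_E = V_E / I_E = 1.8 / 0.93 = 1.94 kΩ.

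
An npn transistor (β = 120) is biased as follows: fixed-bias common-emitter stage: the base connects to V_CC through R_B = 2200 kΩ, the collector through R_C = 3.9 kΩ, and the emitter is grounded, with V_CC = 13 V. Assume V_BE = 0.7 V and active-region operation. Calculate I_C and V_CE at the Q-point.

I_C ≈ 0.67 mA, V_CE ≈ 10 V

Base loop: V_CC = I_B·R_B + V_BE, so I_B = (13 − 0.7)/2200 kΩ = 0.00559 mA.
In the active region I_C = β·I_B = 120 × 0.00559 = 0.671 mA.
Collector loop: V_CE = V_CC − I_C·R_C = 13 − 0.671×3.9 = 10.4 V.
Since V_CE = 10.4 V > V_CE(sat) ≈ 0.2 V, the transistor is in the active region as assumed.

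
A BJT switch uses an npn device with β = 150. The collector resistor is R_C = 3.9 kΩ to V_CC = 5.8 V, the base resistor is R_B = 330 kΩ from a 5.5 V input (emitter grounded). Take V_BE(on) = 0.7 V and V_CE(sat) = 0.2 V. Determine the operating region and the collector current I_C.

Assume active: I_B = (5.5 − 0.7)/330 = 0.0145 mA, giving I_C = β·I_B = 2.18 mA.
But then V_CE = 5.8 − 2.18×3.9 = -2.71 V < V_CE(sat) = 0.2 V — impossible in the active region.
So the transistor is saturated. With V_CE = 0.2 V, I_C = (V_CC − 0.2)/R_C = 5.6/3.9 = 1.44 mA.
Check: β·I_B = 2.18 mA > I_C = 1.44 mA, confirming saturation.

saturation; I_C ≈ 1.4 mA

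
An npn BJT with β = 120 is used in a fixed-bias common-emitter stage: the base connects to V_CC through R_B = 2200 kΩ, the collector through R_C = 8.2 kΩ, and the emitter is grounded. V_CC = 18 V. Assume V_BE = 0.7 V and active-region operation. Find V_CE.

Base loop: V_CC = I_B·R_B + V_BE, so I_B = (18 − 0.7)/2200 kΩ = 0.00786 mA.
In the active region I_C = β·I_B = 120 × 0.00786 = 0.944 mA.
Collector loop: V_CE = V_CC − I_C·R_C = 18 − 0.944×8.2 = 10.3 V.
Since V_CE = 10.3 V > V_CE(sat) ≈ 0.2 V, the transistor is in the active region as assumed.

V_CE ≈ 10 V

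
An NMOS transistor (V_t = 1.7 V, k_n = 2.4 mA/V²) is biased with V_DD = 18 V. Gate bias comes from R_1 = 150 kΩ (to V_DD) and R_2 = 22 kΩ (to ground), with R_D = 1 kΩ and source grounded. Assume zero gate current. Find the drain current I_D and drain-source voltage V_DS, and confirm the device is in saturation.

I_D ≈ 0.44 mA, V_DS ≈ 18 V

V_G = V_DD·R_2/(R_1+R_2) = 18×22/172 = 2.3 V. With the source grounded, V_GS = V_G = 2.3 V.
Assume saturation: I_D = (k_n/2)(V_GS − V_t)² = (2.4/2)×(2.3 − 1.7)² = 1.2×0.602² = 0.435 mA.
V_DS = V_DD − I_D·R_D = 18 − 0.435×1 = 17.6 V.
Saturation requires V_DS ≥ V_GS − V_t = 0.602 V; 17.6 ≥ 0.602 ✓.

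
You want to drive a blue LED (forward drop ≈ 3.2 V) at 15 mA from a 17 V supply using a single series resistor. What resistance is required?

The resistor drops V_S − V_D = 17 − 3.2 = 13.8 V at 15 mA.
R = 13.8 V / 15 mA = 0.92 kΩ.

R ≈ 0.92 kΩ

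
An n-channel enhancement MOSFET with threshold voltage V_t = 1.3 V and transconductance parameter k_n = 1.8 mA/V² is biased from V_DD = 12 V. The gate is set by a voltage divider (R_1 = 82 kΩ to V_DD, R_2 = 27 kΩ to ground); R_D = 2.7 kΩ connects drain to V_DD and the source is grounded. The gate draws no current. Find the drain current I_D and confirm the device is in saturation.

V_G = V_DD·R_2/(R_1+R_2) = 12×27/109 = 2.97 V. With the source grounded, V_GS = V_G = 2.97 V.
Assume saturation: I_D = (k_n/2)(V_GS − V_t)² = (1.8/2)×(2.97 − 1.3)² = 0.9×1.67² = 2.52 mA.
V_DS = V_DD − I_D·R_D = 12 − 2.52×2.7 = 5.2 V.
Saturation requires V_DS ≥ V_GS − V_t = 1.67 V; 5.2 ≥ 1.67 ✓.

I_D ≈ 2.5 mA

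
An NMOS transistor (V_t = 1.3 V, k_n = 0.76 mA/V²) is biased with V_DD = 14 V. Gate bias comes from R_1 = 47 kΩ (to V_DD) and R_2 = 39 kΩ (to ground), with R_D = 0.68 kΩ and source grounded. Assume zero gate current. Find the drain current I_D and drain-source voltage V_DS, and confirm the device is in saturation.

I_D ≈ 9.7 mA, V_DS ≈ 7.4 V

V_G = V_DD·R_2/(R_1+R_2) = 14×39/86 = 6.35 V. With the source grounded, V_GS = V_G = 6.35 V.
Assume saturation: I_D = (k_n/2)(V_GS − V_t)² = (0.76/2)×(6.35 − 1.3)² = 0.38×5.05² = 9.69 mA.
V_DS = V_DD − I_D·R_D = 14 − 9.69×0.68 = 7.41 V.
Saturation requires V_DS ≥ V_GS − V_t = 5.05 V; 7.41 ≥ 5.05 ✓.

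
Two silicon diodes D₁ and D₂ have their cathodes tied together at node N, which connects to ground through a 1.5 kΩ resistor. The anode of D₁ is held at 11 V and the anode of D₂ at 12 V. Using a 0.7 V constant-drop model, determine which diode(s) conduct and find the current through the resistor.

Only D₂ conducts; I_R ≈ 7.5 mA

Assume both conduct. Then node N would need to be at both 11−0.7 = 10.3 V and 12−0.7 = 11.3 V, which is impossible.
Assume only D₂ conducts: V_N = 12 − 0.7 = 11.3 V, so I_R = 11.3/1.5 = 7.53 mA.
Check D₁: its anode-to-cathode voltage is 11 − 11.3 = -0.3 V < 0.7 V, so it is off. The assumption is consistent.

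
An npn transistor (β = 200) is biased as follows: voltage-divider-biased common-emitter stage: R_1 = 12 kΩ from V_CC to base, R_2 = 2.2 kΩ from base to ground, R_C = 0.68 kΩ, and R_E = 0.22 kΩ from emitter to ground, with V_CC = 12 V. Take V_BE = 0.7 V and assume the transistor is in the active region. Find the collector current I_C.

Thevenize the base divider: V_Th = V_CC·R_2/(R_1+R_2) = 12×2.2/14.2 = 1.86 V, R_Th = R_1‖R_2 = 1.86 kΩ.
Base-emitter loop: V_Th = I_B·R_Th + V_BE + (β+1)I_B·R_E, so I_B = (1.86 − 0.7) / (1.86 + 201×0.22) = 0.0252 mA.
I_C = β·I_B = 200×0.0252 = 5.03 mA, and I_E = (β+1)I_B = 5.06 mA.
V_CE = V_CC − I_C·R_C − I_E·R_E = 12 − 5.03×0.68 − 5.06×0.22 = 7.47 V.
V_CE = 7.47 V > 0.2 V confirms active-region operation.

I_C ≈ 5 mA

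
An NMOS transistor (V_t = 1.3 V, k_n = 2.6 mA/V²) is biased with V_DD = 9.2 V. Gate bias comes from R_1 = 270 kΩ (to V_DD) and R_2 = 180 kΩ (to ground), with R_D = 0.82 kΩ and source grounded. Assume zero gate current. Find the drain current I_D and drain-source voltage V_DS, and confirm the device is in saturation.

V_G = V_DD·R_2/(R_1+R_2) = 9.2×180/450 = 3.68 V. With the source grounded, V_GS = V_G = 3.68 V.
Assume saturation: I_D = (k_n/2)(V_GS − V_t)² = (2.6/2)×(3.68 − 1.3)² = 1.3×2.38² = 7.36 mA.
V_DS = V_DD − I_D·R_D = 9.2 − 7.36×0.82 = 3.16 V.
Saturation requires V_DS ≥ V_GS − V_t = 2.38 V; 3.16 ≥ 2.38 ✓.

I_D ≈ 7.4 mA, V_DS ≈ 3.2 V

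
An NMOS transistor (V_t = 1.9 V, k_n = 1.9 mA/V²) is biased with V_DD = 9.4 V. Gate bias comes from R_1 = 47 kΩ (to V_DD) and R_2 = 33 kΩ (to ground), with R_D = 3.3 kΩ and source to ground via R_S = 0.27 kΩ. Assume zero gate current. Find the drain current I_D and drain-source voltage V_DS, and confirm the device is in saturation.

I_D ≈ 2 mA, V_DS ≈ 2.3 V

V_G = V_DD·R_2/(R_1+R_2) = 9.4×33/80 = 3.88 V.
Assume saturation: I_D = (k_n/2)(V_GS − V_t)² with V_GS = V_G − I_D·R_S = 3.88 − 0.27·I_D.
Substituting gives 0.0693·I_D² − 2.01·I_D + 3.71 = 0, with roots I_D = 1.98 or 27.1 mA.
The root I_D = 27.1 mA gives V_GS = -3.44 V ≤ V_t, so take I_D = 1.98 mA.
Then V_GS = 3.34 V and V_DS = V_DD − I_D(R_D+R_S) = 9.4 − 1.98×3.57 = 2.34 V.
Saturation requires V_DS ≥ V_GS − V_t = 1.44 V; 2.34 ≥ 1.44 ✓.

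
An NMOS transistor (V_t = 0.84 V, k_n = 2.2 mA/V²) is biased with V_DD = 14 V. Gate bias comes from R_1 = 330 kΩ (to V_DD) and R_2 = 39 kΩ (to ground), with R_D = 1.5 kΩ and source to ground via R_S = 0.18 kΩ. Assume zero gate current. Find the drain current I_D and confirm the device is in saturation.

I_D ≈ 0.36 mA

V_G = V_DD·R_2/(R_1+R_2) = 14×39/369 = 1.48 V.
Assume saturation: I_D = (k_n/2)(V_GS − V_t)² with V_GS = V_G − I_D·R_S = 1.48 − 0.18·I_D.
Substituting gives 0.0356·I_D² − 1.25·I_D + 0.45 = 0, with roots I_D = 0.363 or 34.8 mA.
The root I_D = 34.8 mA gives V_GS = -4.78 V ≤ V_t, so take I_D = 0.363 mA.
Then V_GS = 1.41 V and V_DS = V_DD − I_D(R_D+R_S) = 14 − 0.363×1.68 = 13.4 V.
Saturation requires V_DS ≥ V_GS − V_t = 0.574 V; 13.4 ≥ 0.574 ✓.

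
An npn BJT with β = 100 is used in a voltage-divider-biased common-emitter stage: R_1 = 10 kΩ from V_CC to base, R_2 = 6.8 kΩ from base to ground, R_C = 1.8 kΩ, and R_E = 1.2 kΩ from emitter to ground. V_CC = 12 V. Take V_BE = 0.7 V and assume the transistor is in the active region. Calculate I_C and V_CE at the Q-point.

I_C ≈ 3.3 mA, V_CE ≈ 2 V

Thevenize the base divider: V_Th = V_CC·R_2/(R_1+R_2) = 12×6.8/16.8 = 4.86 V, R_Th = R_1‖R_2 = 4.05 kΩ.
Base-emitter loop: V_Th = I_B·R_Th + V_BE + (β+1)I_B·R_E, so I_B = (4.86 − 0.7) / (4.05 + 101×1.2) = 0.0332 mA.
I_C = β·I_B = 100×0.0332 = 3.32 mA, and I_E = (β+1)I_B = 3.35 mA.
V_CE = V_CC − I_C·R_C − I_E·R_E = 12 − 3.32×1.8 − 3.35×1.2 = 2 V.
V_CE = 2 V > 0.2 V confirms active-region operation.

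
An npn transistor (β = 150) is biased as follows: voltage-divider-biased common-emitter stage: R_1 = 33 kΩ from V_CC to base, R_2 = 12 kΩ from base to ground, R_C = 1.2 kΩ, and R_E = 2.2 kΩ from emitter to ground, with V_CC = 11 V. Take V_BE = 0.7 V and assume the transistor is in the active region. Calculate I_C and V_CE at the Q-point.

Thevenize the base divider: V_Th = V_CC·R_2/(R_1+R_2) = 11×12/45 = 2.93 V, R_Th = R_1‖R_2 = 8.8 kΩ.
Base-emitter loop: V_Th = I_B·R_Th + V_BE + (β+1)I_B·R_E, so I_B = (2.93 − 0.7) / (8.8 + 151×2.2) = 0.00655 mA.
I_C = β·I_B = 150×0.00655 = 0.982 mA, and I_E = (β+1)I_B = 0.989 mA.
V_CE = V_CC − I_C·R_C − I_E·R_E = 11 − 0.982×1.2 − 0.989×2.2 = 7.65 V.
V_CE = 7.65 V > 0.2 V confirms active-region operation.

I_C ≈ 0.98 mA, V_CE ≈ 7.6 V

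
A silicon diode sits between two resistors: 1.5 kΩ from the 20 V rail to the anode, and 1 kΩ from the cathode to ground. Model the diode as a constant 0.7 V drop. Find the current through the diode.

The two resistors are in series with the diode, so KVL gives 20 = I·1.5 + 0.7 + I·1.
I = (20 − 0.7) / (1.5 + 1) kΩ = 19.3 / 2.5 = 7.72 mA.

I ≈ 7.7 mA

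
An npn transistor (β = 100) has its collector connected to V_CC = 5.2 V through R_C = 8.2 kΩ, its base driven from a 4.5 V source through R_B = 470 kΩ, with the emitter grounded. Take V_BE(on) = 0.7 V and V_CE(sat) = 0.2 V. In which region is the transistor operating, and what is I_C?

Assume active: I_B = (4.5 − 0.7)/470 = 0.00809 mA, giving I_C = β·I_B = 0.809 mA.
But then V_CE = 5.2 − 0.809×8.2 = -1.43 V < V_CE(sat) = 0.2 V — impossible in the active region.
So the transistor is saturated. With V_CE = 0.2 V, I_C = (V_CC − 0.2)/R_C = 5/8.2 = 0.61 mA.
Check: β·I_B = 0.809 mA > I_C = 0.61 mA, confirming saturation.

saturation; I_C ≈ 0.61 mA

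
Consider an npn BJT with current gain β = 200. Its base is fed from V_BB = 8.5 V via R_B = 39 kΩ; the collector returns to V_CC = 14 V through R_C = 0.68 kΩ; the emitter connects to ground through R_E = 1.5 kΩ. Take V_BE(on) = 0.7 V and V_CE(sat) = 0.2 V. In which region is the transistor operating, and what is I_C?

active; I_C ≈ 4.6 mA

Assume active. Base-emitter loop: I_B = (V_BB − V_BE)/(R_B + (β+1)R_E) = (8.5 − 0.7)/(39 + 201×1.5) = 0.0229 mA.
I_C = β·I_B = 200×0.0229 = 4.58 mA.
V_CE = V_CC − I_C·R_C − I_E·R_E = 14 − 4.58×0.68 − 4.6×1.5 = 3.98 V > V_CE(sat), so the active-region assumption holds.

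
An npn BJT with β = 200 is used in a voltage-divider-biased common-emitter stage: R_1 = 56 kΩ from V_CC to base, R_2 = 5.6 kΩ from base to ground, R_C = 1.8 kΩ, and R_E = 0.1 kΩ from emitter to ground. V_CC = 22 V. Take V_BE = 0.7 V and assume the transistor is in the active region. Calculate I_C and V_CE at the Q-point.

I_C ≈ 10 mA, V_CE ≈ 2.4 V

Thevenize the base divider: V_Th = V_CC·R_2/(R_1+R_2) = 22×5.6/61.6 = 2 V, R_Th = R_1‖R_2 = 5.09 kΩ.
Base-emitter loop: V_Th = I_B·R_Th + V_BE + (β+1)I_B·R_E, so I_B = (2 − 0.7) / (5.09 + 201×0.1) = 0.0516 mA.
I_C = β·I_B = 200×0.0516 = 10.3 mA, and I_E = (β+1)I_B = 10.4 mA.
V_CE = V_CC − I_C·R_C − I_E·R_E = 22 − 10.3×1.8 − 10.4×0.1 = 2.38 V.
V_CE = 2.38 V > 0.2 V confirms active-region operation.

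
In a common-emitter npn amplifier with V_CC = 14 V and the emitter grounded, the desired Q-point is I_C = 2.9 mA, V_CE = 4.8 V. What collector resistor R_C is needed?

Collector loop: V_CC = I_C·R_C + V_CE.
R_C = (V_CC − V_CE)/I_C = (14 − 4.8)/2.9 = 3.17 kΩ.

R_C ≈ 3.2 kΩ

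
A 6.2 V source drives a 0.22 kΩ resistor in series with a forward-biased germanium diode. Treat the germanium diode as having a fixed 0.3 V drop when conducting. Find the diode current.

I ≈ 27 mA

KVL around the loop: 6.2 = V_D + I·R = 0.3 + I × 0.22 kΩ.
So I = (6.2 − 0.3) / 0.22 kΩ = 5.9 / 0.22 = 26.8 mA.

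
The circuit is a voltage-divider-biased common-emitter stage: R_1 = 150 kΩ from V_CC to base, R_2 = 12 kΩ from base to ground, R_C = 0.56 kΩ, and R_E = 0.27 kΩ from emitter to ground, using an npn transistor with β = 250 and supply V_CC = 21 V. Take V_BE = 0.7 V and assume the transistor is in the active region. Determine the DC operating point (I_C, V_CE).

I_C ≈ 2.7 mA, V_CE ≈ 19 V

Thevenize the base divider: V_Th = V_CC·R_2/(R_1+R_2) = 21×12/162 = 1.56 V, R_Th = R_1‖R_2 = 11.1 kΩ.
Base-emitter loop: V_Th = I_B·R_Th + V_BE + (β+1)I_B·R_E, so I_B = (1.56 − 0.7) / (11.1 + 251×0.27) = 0.0108 mA.
I_C = β·I_B = 250×0.0108 = 2.71 mA, and I_E = (β+1)I_B = 2.72 mA.
V_CE = V_CC − I_C·R_C − I_E·R_E = 21 − 2.71×0.56 − 2.72×0.27 = 18.7 V.
V_CE = 18.7 V > 0.2 V confirms active-region operation.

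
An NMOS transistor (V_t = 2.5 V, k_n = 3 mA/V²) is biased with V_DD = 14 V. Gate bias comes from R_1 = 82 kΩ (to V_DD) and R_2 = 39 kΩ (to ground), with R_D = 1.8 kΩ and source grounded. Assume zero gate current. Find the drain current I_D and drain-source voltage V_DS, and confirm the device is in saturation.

I_D ≈ 6.1 mA, V_DS ≈ 3.1 V

V_G = V_DD·R_2/(R_1+R_2) = 14×39/121 = 4.51 V. With the source grounded, V_GS = V_G = 4.51 V.
Assume saturation: I_D = (k_n/2)(V_GS − V_t)² = (3/2)×(4.51 − 2.5)² = 1.5×2.01² = 6.07 mA.
V_DS = V_DD − I_D·R_D = 14 − 6.07×1.8 = 3.07 V.
Saturation requires V_DS ≥ V_GS − V_t = 2.01 V; 3.07 ≥ 2.01 ✓.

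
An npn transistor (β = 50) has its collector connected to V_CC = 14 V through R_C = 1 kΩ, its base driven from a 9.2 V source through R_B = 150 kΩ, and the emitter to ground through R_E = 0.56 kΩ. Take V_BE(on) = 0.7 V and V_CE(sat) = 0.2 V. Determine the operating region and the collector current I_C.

active; I_C ≈ 2.4 mA

Assume active. Base-emitter loop: I_B = (V_BB − V_BE)/(R_B + (β+1)R_E) = (9.2 − 0.7)/(150 + 51×0.56) = 0.0476 mA.
I_C = β·I_B = 50×0.0476 = 2.38 mA.
V_CE = V_CC − I_C·R_C − I_E·R_E = 14 − 2.38×1 − 2.43×0.56 = 10.3 V > V_CE(sat), so the active-region assumption holds.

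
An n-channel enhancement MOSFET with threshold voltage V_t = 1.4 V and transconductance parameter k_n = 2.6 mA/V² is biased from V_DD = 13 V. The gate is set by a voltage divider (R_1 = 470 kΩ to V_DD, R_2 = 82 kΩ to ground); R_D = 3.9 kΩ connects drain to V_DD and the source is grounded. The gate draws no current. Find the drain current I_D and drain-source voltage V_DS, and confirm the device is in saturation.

V_G = V_DD·R_2/(R_1+R_2) = 13×82/552 = 1.93 V. With the source grounded, V_GS = V_G = 1.93 V.
Assume saturation: I_D = (k_n/2)(V_GS − V_t)² = (2.6/2)×(1.93 − 1.4)² = 1.3×0.531² = 0.367 mA.
V_DS = V_DD − I_D·R_D = 13 − 0.367×3.9 = 11.6 V.
Saturation requires V_DS ≥ V_GS − V_t = 0.531 V; 11.6 ≥ 0.531 ✓.

I_D ≈ 0.37 mA, V_DS ≈ 12 V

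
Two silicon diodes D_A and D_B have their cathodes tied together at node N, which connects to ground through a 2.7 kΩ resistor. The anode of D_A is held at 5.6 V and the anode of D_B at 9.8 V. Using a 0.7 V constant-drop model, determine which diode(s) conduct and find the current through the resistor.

Only D_B conducts; I_R ≈ 3.4 mA

Assume both conduct. Then node N would need to be at both 5.6−0.7 = 4.9 V and 9.8−0.7 = 9.1 V, which is impossible.
Assume only D_B conducts: V_N = 9.8 − 0.7 = 9.1 V, so I_R = 9.1/2.7 = 3.37 mA.
Check D_A: its anode-to-cathode voltage is 5.6 − 9.1 = -3.5 V < 0.7 V, so it is off. The assumption is consistent.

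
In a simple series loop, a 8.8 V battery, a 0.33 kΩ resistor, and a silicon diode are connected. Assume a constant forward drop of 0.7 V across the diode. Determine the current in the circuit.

KVL around the loop: 8.8 = V_D + I·R = 0.7 + I × 0.33 kΩ.
So I = (8.8 − 0.7) / 0.33 kΩ = 8.1 / 0.33 = 24.5 mA.

I ≈ 25 mA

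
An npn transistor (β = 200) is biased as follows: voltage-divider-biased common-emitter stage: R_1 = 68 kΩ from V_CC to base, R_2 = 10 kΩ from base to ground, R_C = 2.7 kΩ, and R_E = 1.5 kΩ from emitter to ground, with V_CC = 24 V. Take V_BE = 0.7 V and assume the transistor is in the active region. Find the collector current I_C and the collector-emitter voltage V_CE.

Thevenize the base divider: V_Th = V_CC·R_2/(R_1+R_2) = 24×10/78 = 3.08 V, R_Th = R_1‖R_2 = 8.72 kΩ.
Base-emitter loop: V_Th = I_B·R_Th + V_BE + (β+1)I_B·R_E, so I_B = (3.08 − 0.7) / (8.72 + 201×1.5) = 0.00766 mA.
I_C = β·I_B = 200×0.00766 = 1.53 mA, and I_E = (β+1)I_B = 1.54 mA.
V_CE = V_CC − I_C·R_C − I_E·R_E = 24 − 1.53×2.7 − 1.54×1.5 = 17.6 V.
V_CE = 17.6 V > 0.2 V confirms active-region operation.

I_C ≈ 1.5 mA, V_CE ≈ 18 V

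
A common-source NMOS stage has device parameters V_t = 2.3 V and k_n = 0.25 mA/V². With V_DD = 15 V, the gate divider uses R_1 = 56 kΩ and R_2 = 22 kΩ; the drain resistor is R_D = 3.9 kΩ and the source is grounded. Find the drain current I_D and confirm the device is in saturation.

I_D ≈ 0.47 mA

V_G = V_DD·R_2/(R_1+R_2) = 15×22/78 = 4.23 V. With the source grounded, V_GS = V_G = 4.23 V.
Assume saturation: I_D = (k_n/2)(V_GS − V_t)² = (0.25/2)×(4.23 − 2.3)² = 0.125×1.93² = 0.466 mA.
V_DS = V_DD − I_D·R_D = 15 − 0.466×3.9 = 13.2 V.
Saturation requires V_DS ≥ V_GS − V_t = 1.93 V; 13.2 ≥ 1.93 ✓.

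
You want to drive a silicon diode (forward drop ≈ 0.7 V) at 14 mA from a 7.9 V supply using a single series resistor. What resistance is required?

R ≈ 0.51 kΩ

The resistor drops V_S − V_D = 7.9 − 0.7 = 7.2 V at 14 mA.
R = 7.2 V / 14 mA = 0.514 kΩ.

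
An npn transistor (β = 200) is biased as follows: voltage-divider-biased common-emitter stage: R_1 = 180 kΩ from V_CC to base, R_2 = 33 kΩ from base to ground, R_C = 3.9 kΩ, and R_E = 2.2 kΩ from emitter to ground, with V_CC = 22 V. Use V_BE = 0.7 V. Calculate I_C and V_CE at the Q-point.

I_C ≈ 1.2 mA, V_CE ≈ 15 V

Thevenize the base divider: V_Th = V_CC·R_2/(R_1+R_2) = 22×33/213 = 3.41 V, R_Th = R_1‖R_2 = 27.9 kΩ.
Base-emitter loop: V_Th = I_B·R_Th + V_BE + (β+1)I_B·R_E, so I_B = (3.41 − 0.7) / (27.9 + 201×2.2) = 0.00576 mA.
I_C = β·I_B = 200×0.00576 = 1.15 mA, and I_E = (β+1)I_B = 1.16 mA.
V_CE = V_CC − I_C·R_C − I_E·R_E = 22 − 1.15×3.9 − 1.16×2.2 = 15 V.
V_CE = 15 V > 0.2 V confirms active-region operation.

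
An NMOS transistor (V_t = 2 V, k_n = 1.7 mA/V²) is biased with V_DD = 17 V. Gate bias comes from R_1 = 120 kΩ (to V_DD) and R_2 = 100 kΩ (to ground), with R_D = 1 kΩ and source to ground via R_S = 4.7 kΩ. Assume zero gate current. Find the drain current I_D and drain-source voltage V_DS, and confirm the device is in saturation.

I_D ≈ 0.99 mA, V_DS ≈ 11 V

V_G = V_DD·R_2/(R_1+R_2) = 17×100/220 = 7.73 V.
Assume saturation: I_D = (k_n/2)(V_GS − V_t)² with V_GS = V_G − I_D·R_S = 7.73 − 4.7·I_D.
Substituting gives 18.8·I_D² − 46.8·I_D + 27.9 = 0, with roots I_D = 0.989 or 1.5 mA.
The root I_D = 1.5 mA gives V_GS = 0.671 V ≤ V_t, so take I_D = 0.989 mA.
Then V_GS = 3.08 V and V_DS = V_DD − I_D(R_D+R_S) = 17 − 0.989×5.7 = 11.4 V.
Saturation requires V_DS ≥ V_GS − V_t = 1.08 V; 11.4 ≥ 1.08 ✓.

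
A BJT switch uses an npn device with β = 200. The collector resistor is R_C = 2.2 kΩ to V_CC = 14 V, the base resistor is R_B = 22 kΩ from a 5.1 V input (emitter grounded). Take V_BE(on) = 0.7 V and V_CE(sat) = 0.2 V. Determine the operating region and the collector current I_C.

Assume active: I_B = (5.1 − 0.7)/22 = 0.2 mA, giving I_C = β·I_B = 40 mA.
But then V_CE = 14 − 40×2.2 = -74 V < V_CE(sat) = 0.2 V — impossible in the active region.
So the transistor is saturated. With V_CE = 0.2 V, I_C = (V_CC − 0.2)/R_C = 13.8/2.2 = 6.27 mA.
Check: β·I_B = 40 mA > I_C = 6.27 mA, confirming saturation.

saturation; I_C ≈ 6.3 mA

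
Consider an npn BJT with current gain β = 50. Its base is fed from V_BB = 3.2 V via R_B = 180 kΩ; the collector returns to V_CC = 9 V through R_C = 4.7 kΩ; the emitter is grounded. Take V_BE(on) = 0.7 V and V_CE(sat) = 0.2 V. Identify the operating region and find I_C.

Assume active. Base-emitter loop: I_B = (V_BB − V_BE)/R_B = (3.2 − 0.7)/180 = 0.0139 mA.
I_C = β·I_B = 50×0.0139 = 0.694 mA.
V_CE = V_CC − I_C·R_C = 9 − 0.694×4.7 = 5.74 V > V_CE(sat), so the active-region assumption holds.

active; I_C ≈ 0.69 mA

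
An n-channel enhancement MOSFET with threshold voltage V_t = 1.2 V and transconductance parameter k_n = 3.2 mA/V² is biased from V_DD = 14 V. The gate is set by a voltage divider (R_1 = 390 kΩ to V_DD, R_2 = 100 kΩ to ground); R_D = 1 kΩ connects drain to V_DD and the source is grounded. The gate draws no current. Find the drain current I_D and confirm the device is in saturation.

V_G = V_DD·R_2/(R_1+R_2) = 14×100/490 = 2.86 V. With the source grounded, V_GS = V_G = 2.86 V.
Assume saturation: I_D = (k_n/2)(V_GS − V_t)² = (3.2/2)×(2.86 − 1.2)² = 1.6×1.66² = 4.39 mA.
V_DS = V_DD − I_D·R_D = 14 − 4.39×1 = 9.61 V.
Saturation requires V_DS ≥ V_GS − V_t = 1.66 V; 9.61 ≥ 1.66 ✓.

I_D ≈ 4.4 mA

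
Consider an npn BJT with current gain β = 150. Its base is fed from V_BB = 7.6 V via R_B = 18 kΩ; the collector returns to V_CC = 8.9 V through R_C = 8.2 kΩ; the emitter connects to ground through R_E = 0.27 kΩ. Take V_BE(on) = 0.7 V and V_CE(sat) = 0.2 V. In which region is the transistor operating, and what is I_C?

Assume active: I_B = (7.6 − 0.7)/(18 + 151×0.27) = 0.117 mA, I_C = β·I_B = 17.6 mA.
Then V_CE = 8.9 − 17.6×8.2 − 17.7×0.27 = -140 V < 0.2 V — the active assumption fails.
Re-solve with V_CE = 0.2 V. KCL at the emitter: V_E/R_E = (V_BB−0.7−V_E)/R_B + (V_CC−0.2−V_E)/R_C, giving V_E = 0.372 V.
I_C = (V_CC − 0.2 − V_E)/R_C = (8.7 − 0.372)/8.2 = 1.02 mA.
Check: I_B = (6.9 − 0.372)/18 = 0.363 mA, and β·I_B = 54.4 mA > I_C, confirming saturation.

saturation; I_C ≈ 1 mA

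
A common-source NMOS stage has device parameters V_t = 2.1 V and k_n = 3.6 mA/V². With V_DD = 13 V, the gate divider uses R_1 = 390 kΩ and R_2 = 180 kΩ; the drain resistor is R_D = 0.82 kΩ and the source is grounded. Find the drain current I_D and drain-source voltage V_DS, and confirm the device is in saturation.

I_D ≈ 7.2 mA, V_DS ≈ 7.1 V

V_G = V_DD·R_2/(R_1+R_2) = 13×180/570 = 4.11 V. With the source grounded, V_GS = V_G = 4.11 V.
Assume saturation: I_D = (k_n/2)(V_GS − V_t)² = (3.6/2)×(4.11 − 2.1)² = 1.8×2.01² = 7.24 mA.
V_DS = V_DD − I_D·R_D = 13 − 7.24×0.82 = 7.06 V.
Saturation requires V_DS ≥ V_GS − V_t = 2.01 V; 7.06 ≥ 2.01 ✓.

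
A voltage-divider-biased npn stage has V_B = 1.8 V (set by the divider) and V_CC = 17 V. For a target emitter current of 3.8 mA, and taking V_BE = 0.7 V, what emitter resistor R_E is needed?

R_E ≈ 0.29 kΩ

V_E = V_B − V_BE = 1.8 − 0.7 = 1.1 V.
R_E = V_E / I_E = 1.1 / 3.8 = 0.289 kΩ.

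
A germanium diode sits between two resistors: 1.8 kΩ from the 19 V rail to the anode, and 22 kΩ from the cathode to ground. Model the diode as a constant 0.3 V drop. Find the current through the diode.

I ≈ 0.79 mA

The two resistors are in series with the diode, so KVL gives 19 = I·1.8 + 0.3 + I·22.
I = (19 − 0.3) / (1.8 + 22) kΩ = 18.7 / 23.8 = 0.786 mA.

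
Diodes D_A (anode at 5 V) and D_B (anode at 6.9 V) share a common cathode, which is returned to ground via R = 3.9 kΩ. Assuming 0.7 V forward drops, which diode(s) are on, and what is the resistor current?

Assume both conduct. Then node N would need to be at both 5−0.7 = 4.3 V and 6.9−0.7 = 6.2 V, which is impossible.
Assume only D_B conducts: V_N = 6.9 − 0.7 = 6.2 V, so I_R = 6.2/3.9 = 1.59 mA.
Check D_A: its anode-to-cathode voltage is 5 − 6.2 = -1.2 V < 0.7 V, so it is off. The assumption is consistent.

Only D_B conducts; I_R ≈ 1.6 mA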